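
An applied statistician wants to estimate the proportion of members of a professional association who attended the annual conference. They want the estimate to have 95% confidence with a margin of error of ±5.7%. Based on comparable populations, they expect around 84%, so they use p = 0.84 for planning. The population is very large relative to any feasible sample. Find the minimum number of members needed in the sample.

For 95% confidence, z = 1.960.
With p = 0.84, p(1−p) = 0.1344.
n = z²·p(1−p)/E² = 1.960² × 0.1344 / 0.057² = 3.8416 × 0.1344 / 0.003249 ≈ 158.91.
Rounding up gives n = 159.

159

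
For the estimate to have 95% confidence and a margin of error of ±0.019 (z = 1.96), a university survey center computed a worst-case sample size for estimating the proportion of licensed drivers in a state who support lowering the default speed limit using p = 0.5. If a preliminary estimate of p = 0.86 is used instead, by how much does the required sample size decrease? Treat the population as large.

1379

Conservative (p = 0.5): n = 1.96² × 0.25 / 0.019² ≈ 2660.39 → 2661.
Using p = 0.86: p(1−p) = 0.1204, so n = 1.96² × 0.1204 / 0.019² ≈ 1281.24 → 1282.
Reduction: 2661 − 1282 = 1379.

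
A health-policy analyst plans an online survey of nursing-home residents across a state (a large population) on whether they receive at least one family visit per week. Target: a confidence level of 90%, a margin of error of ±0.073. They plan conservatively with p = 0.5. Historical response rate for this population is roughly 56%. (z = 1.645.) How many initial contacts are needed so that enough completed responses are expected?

227

Completed interviews needed: n₀ = 1.645² × 0.2500 / 0.073² ≈ 126.95 → 127.
At a 56% response rate, contacts needed = 127 / 0.56 ≈ 226.79 → 227.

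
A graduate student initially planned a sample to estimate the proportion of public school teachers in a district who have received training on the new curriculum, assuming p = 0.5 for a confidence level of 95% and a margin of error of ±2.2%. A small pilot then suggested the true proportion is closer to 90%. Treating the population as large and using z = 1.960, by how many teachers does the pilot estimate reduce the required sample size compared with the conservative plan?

1270

Conservative (p = 0.5): n = 1.960² × 0.25 / 0.022² ≈ 1984.30 → 1985.
Using p = 0.90: p(1−p) = 0.0900, so n = 1.960² × 0.0900 / 0.022² ≈ 714.35 → 715.
Reduction: 1985 − 715 = 1270.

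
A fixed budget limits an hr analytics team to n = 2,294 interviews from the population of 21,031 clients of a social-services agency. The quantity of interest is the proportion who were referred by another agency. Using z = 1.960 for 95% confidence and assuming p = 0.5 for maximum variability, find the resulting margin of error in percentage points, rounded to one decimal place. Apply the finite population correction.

Finite-population factor: (N−n)/(N−1) = (21031−2294)/(21031−1) = 0.8910.
SE(p̂) = √[p(1−p)/n · (N−n)/(N−1)] = √[0.2500/2294 × 0.8910] = 0.00985.
E = z × SE = 1.960 × 0.00985 = 0.01931 ≈ 1.9 percentage points.

1.9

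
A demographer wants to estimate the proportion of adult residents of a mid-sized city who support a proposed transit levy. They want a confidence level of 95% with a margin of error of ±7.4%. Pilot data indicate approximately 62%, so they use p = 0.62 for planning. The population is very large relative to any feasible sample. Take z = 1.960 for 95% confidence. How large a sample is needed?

166

With p = 0.62, p(1−p) = 0.2356.
n = z²·p(1−p)/E² = 1.960² × 0.2356 / 0.074² = 3.8416 × 0.2356 / 0.005476 ≈ 165.28.
Rounding up gives n = 166.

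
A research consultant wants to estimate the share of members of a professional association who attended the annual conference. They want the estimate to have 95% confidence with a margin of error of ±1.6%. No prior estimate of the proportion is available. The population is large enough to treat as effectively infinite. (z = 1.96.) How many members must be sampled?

3752

With no prior estimate, use p = 0.5, giving p(1−p) = 0.25.
n = z²·p(1−p)/E² = 1.96² × 0.2500 / 0.016² = 3.8416 × 0.2500 / 0.000256 ≈ 3751.56.
Rounding up gives n = 3752.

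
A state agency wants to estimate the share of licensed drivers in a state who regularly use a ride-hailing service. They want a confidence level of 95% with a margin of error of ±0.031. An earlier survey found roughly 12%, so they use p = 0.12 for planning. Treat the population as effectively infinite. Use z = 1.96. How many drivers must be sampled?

423

With p = 0.12, p(1−p) = 0.1056.
n = z²·p(1−p)/E² = 1.96² × 0.1056 / 0.031² = 3.8416 × 0.1056 / 0.000961 ≈ 422.14.
Rounding up gives n = 423.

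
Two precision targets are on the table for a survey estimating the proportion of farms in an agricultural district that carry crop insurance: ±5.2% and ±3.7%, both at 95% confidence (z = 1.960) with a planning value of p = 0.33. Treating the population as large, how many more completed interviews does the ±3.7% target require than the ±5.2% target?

306

At ±5.2%: n = 1.960² × 0.2211 / 0.052² ≈ 314.12 → 315.
At ±3.7%: n = 1.960² × 0.2211 / 0.037² ≈ 620.44 → 621.
Additional respondents: 621 − 315 = 306.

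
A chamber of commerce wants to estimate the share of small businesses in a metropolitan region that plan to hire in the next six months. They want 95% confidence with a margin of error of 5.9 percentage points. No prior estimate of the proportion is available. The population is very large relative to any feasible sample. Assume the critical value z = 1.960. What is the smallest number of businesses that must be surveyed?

With no prior estimate, use p = 0.5, giving p(1−p) = 0.25.
n = z²·p(1−p)/E² = 1.960² × 0.2500 / 0.059² = 3.8416 × 0.2500 / 0.003481 ≈ 275.90.
Rounding up gives n = 276.

276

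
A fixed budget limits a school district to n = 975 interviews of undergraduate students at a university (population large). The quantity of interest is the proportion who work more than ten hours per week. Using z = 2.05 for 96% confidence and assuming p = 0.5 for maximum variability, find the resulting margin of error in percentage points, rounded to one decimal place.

3.3

SE(p̂) = √[p(1−p)/n] = √[0.2500/975] = 0.01601.
E = z × SE = 2.05 × 0.01601 = 0.03283, or 3.3 percentage points.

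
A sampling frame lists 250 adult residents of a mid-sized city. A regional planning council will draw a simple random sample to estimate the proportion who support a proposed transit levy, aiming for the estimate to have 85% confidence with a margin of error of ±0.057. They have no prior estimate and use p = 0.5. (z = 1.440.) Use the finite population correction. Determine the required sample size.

98

Unadjusted: n₀ = 1.440² × 0.50 × 0.50 / 0.057² ≈ 159.56, so n₀ = 160.
Finite population correction with N = 250: n = n₀ / (1 + (n₀−1)/N) = 160 / (1 + 159/250) = 160 / 1.6360 ≈ 97.80.
Rounding up, n = 98.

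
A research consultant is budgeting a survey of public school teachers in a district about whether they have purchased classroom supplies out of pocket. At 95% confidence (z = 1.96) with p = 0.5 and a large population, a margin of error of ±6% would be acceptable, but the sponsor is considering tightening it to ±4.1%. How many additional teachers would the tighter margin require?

305

At ±6%: n = 1.96² × 0.2500 / 0.060² ≈ 266.78 → 267.
At ±4.1%: n = 1.96² × 0.2500 / 0.041² ≈ 571.33 → 572.
Additional respondents: 572 − 267 = 305.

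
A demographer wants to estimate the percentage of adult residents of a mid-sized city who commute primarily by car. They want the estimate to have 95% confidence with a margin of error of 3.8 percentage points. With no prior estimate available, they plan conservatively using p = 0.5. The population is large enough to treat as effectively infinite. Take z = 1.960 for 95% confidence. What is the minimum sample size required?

666

With p = 0.5, p(1−p) = 0.25.
n = z²·p(1−p)/E² = 1.960² × 0.2500 / 0.038² = 3.8416 × 0.2500 / 0.001444 ≈ 665.10.
Rounding up gives n = 666.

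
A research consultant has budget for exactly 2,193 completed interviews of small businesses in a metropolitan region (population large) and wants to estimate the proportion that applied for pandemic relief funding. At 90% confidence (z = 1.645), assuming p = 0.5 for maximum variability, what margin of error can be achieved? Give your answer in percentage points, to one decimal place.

1.8

SE(p̂) = √[p(1−p)/n] = √[0.2500/2193] = 0.01068.
E = z × SE = 1.645 × 0.01068 = 0.01756, or 1.8 percentage points.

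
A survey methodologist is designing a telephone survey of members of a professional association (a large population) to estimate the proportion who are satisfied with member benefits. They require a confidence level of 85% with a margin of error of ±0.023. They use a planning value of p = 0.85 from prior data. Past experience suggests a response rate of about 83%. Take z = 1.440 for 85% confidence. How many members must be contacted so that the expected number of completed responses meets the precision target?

603

Completed interviews needed: n₀ = 1.440² × 0.1275 / 0.023² ≈ 499.78 → 500.
At an 83% response rate, contacts needed = 500 / 0.83 ≈ 602.41 → 603.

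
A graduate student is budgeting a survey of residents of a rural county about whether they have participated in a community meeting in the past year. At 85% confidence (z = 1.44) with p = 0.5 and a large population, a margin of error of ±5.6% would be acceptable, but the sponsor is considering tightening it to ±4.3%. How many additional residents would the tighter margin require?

At ±5.6%: n = 1.44² × 0.2500 / 0.056² ≈ 165.31 → 166.
At ±4.3%: n = 1.44² × 0.2500 / 0.043² ≈ 280.37 → 281.
Additional respondents: 281 − 166 = 115.

115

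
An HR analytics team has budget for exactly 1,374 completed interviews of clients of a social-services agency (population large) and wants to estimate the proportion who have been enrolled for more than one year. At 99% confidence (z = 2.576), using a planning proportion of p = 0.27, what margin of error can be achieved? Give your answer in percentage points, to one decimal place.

SE(p̂) = √[p(1−p)/n] = √[0.1971/1374] = 0.01198.
E = z × SE = 2.576 × 0.01198 = 0.03085, or 3.1 percentage points.

3.1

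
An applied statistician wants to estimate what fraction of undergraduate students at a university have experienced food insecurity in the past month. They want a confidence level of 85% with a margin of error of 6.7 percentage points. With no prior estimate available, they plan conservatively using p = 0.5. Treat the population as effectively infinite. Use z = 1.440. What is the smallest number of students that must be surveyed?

116

With p = 0.5, p(1−p) = 0.25.
n = z²·p(1−p)/E² = 1.440² × 0.2500 / 0.067² = 2.0736 × 0.2500 / 0.004489 ≈ 115.48.
Rounding up gives n = 116.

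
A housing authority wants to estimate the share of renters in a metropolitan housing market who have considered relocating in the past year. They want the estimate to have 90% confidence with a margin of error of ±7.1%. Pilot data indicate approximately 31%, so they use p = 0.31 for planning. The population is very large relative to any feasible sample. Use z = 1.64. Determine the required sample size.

With p = 0.31, p(1−p) = 0.2139.
n = z²·p(1−p)/E² = 1.64² × 0.2139 / 0.071² = 2.6896 × 0.2139 / 0.005041 ≈ 114.13.
Rounding up gives n = 115.

115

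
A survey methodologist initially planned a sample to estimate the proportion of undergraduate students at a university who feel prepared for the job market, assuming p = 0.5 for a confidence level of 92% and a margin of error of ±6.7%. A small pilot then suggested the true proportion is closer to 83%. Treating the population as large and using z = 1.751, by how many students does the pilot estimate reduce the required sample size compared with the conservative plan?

74

Conservative (p = 0.5): n = 1.751² × 0.25 / 0.067² ≈ 170.75 → 171.
Using p = 0.83: p(1−p) = 0.1411, so n = 1.751² × 0.1411 / 0.067² ≈ 96.37 → 97.
Reduction: 171 − 97 = 74.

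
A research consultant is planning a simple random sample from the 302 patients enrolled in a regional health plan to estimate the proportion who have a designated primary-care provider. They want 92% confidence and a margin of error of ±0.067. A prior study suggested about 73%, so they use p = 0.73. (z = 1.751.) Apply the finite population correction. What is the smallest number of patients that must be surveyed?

Unadjusted: n₀ = 1.751² × 0.73 × 0.27 / 0.067² ≈ 134.62, so n₀ = 135.
Finite population correction with N = 302: n = n₀ / (1 + (n₀−1)/N) = 135 / (1 + 134/302) = 135 / 1.4437 ≈ 93.51.
Rounding up, n = 94.

94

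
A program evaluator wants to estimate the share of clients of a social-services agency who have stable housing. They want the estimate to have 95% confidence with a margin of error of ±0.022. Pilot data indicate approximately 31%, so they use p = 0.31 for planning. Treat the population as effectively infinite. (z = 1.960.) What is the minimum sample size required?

With p = 0.31, p(1−p) = 0.2139.
n = z²·p(1−p)/E² = 1.960² × 0.2139 / 0.022² = 3.8416 × 0.2139 / 0.000484 ≈ 1697.76.
Rounding up gives n = 1698.

1698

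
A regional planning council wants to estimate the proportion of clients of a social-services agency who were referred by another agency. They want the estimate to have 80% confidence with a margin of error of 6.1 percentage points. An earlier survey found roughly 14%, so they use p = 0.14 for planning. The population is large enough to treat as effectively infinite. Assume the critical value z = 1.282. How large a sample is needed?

54

With p = 0.14, p(1−p) = 0.1204.
n = z²·p(1−p)/E² = 1.282² × 0.1204 / 0.061² = 1.6435 × 0.1204 / 0.003721 ≈ 53.18.
Rounding up gives n = 54.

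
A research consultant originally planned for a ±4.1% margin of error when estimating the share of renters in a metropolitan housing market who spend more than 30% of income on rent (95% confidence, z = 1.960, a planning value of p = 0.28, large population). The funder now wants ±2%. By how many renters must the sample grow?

At ±4.1%: n = 1.960² × 0.2016 / 0.041² ≈ 460.72 → 461.
At ±2%: n = 1.960² × 0.2016 / 0.020² ≈ 1936.17 → 1937.
Additional respondents: 1937 − 461 = 1476.

1476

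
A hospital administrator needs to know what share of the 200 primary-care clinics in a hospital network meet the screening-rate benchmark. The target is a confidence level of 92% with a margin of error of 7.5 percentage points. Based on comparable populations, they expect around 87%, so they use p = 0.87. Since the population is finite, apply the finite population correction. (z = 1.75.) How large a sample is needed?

Unadjusted: n₀ = 1.75² × 0.87 × 0.13 / 0.075² ≈ 61.58, so n₀ = 62.
Finite population correction with N = 200: n = n₀ / (1 + (n₀−1)/N) = 62 / (1 + 61/200) = 62 / 1.3050 ≈ 47.51.
Rounding up, n = 48.

48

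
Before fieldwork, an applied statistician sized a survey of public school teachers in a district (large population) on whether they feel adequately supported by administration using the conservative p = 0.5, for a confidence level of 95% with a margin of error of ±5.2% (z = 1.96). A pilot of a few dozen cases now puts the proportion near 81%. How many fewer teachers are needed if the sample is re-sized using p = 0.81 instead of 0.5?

137

Conservative (p = 0.5): n = 1.96² × 0.25 / 0.052² ≈ 355.18 → 356.
Using p = 0.81: p(1−p) = 0.1539, so n = 1.96² × 0.1539 / 0.052² ≈ 218.65 → 219.
Reduction: 356 − 219 = 137.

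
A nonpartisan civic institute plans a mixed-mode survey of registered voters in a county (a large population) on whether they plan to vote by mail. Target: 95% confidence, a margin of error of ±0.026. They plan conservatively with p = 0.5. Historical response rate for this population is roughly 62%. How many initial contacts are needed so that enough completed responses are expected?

For 95% confidence, z = 1.960.
Completed interviews needed: n₀ = 1.960² × 0.2500 / 0.026² ≈ 1420.71 → 1421.
At a 62% response rate, contacts needed = 1421 / 0.62 ≈ 2291.94 → 2292.

2292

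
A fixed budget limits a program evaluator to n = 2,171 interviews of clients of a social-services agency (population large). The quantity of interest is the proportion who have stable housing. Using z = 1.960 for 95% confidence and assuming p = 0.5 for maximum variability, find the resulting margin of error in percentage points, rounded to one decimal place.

2.1

SE(p̂) = √[p(1−p)/n] = √[0.2500/2171] = 0.01073.
E = z × SE = 1.960 × 0.01073 = 0.02103, or 2.1 percentage points.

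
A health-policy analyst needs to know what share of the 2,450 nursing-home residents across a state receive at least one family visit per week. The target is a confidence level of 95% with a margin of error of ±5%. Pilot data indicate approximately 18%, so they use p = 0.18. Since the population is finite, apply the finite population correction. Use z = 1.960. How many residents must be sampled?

Unadjusted: n₀ = 1.960² × 0.18 × 0.82 / 0.050² ≈ 226.81, so n₀ = 227.
Finite population correction with N = 2,450: n = n₀ / (1 + (n₀−1)/N) = 227 / (1 + 226/2450) = 227 / 1.0922 ≈ 207.83.
Rounding up, n = 208.

208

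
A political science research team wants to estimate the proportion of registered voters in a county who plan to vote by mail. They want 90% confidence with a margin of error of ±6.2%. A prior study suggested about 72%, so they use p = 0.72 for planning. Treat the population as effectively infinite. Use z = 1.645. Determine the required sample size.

With p = 0.72, p(1−p) = 0.2016.
n = z²·p(1−p)/E² = 1.645² × 0.2016 / 0.062² = 2.7060 × 0.2016 / 0.003844 ≈ 141.92.
Rounding up gives n = 142.

142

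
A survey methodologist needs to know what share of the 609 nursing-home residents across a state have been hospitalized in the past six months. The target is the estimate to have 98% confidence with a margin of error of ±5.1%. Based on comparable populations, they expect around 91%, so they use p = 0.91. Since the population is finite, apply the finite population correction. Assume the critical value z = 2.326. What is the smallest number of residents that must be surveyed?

Unadjusted: n₀ = 2.326² × 0.91 × 0.09 / 0.051² ≈ 170.36, so n₀ = 171.
Finite population correction with N = 609: n = n₀ / (1 + (n₀−1)/N) = 171 / (1 + 170/609) = 171 / 1.2791 ≈ 133.68.
Rounding up, n = 134.

134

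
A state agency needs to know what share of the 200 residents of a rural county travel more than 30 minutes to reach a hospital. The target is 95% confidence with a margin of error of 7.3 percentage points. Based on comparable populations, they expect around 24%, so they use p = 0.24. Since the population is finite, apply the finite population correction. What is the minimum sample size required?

For 95% confidence, z = 1.960.
Unadjusted: n₀ = 1.960² × 0.24 × 0.76 / 0.073² ≈ 131.49, so n₀ = 132.
Finite population correction with N = 200: n = n₀ / (1 + (n₀−1)/N) = 132 / (1 + 131/200) = 132 / 1.6550 ≈ 79.76.
Rounding up, n = 80.

80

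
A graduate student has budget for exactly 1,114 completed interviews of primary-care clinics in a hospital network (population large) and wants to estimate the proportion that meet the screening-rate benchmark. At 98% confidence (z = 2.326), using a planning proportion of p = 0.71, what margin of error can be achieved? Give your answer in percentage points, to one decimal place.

SE(p̂) = √[p(1−p)/n] = √[0.2059/1114] = 0.01360.
E = z × SE = 2.326 × 0.01360 = 0.03162, or 3.2 percentage points.

3.2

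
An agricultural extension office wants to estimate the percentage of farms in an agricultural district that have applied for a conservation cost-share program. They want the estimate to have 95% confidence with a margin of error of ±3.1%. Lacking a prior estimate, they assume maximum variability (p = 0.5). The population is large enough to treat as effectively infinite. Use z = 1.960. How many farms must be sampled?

With p = 0.5, p(1−p) = 0.25.
n = z²·p(1−p)/E² = 1.960² × 0.2500 / 0.031² = 3.8416 × 0.2500 / 0.000961 ≈ 999.38.
Rounding up gives n = 1000.

1000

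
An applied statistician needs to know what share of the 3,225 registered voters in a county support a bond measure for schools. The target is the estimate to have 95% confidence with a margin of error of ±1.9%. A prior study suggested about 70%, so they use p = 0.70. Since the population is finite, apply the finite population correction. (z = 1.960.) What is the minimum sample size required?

1321

Unadjusted: n₀ = 1.960² × 0.70 × 0.30 / 0.019² ≈ 2234.73, so n₀ = 2235.
Finite population correction with N = 3,225: n = n₀ / (1 + (n₀−1)/N) = 2235 / (1 + 2234/3225) = 2235 / 1.6927 ≈ 1320.37.
Rounding up, n = 1321.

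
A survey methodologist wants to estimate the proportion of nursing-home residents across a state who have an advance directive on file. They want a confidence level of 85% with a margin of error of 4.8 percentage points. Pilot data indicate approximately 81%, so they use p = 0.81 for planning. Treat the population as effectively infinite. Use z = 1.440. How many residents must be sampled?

With p = 0.81, p(1−p) = 0.1539.
n = z²·p(1−p)/E² = 1.440² × 0.1539 / 0.048² = 2.0736 × 0.1539 / 0.002304 ≈ 138.51.
Rounding up gives n = 139.

139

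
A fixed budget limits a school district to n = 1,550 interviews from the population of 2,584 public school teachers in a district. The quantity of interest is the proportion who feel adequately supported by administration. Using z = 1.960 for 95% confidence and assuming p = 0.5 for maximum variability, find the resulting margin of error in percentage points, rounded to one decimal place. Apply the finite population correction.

Finite-population factor: (N−n)/(N−1) = (2584−1550)/(2584−1) = 0.4003.
SE(p̂) = √[p(1−p)/n · (N−n)/(N−1)] = √[0.2500/1550 × 0.4003] = 0.00804.
E = z × SE = 1.960 × 0.00804 = 0.01575 ≈ 1.6 percentage points.

1.6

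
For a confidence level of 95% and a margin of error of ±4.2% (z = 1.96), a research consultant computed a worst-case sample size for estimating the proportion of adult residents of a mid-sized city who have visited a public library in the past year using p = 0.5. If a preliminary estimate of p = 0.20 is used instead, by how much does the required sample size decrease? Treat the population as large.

Conservative (p = 0.5): n = 1.96² × 0.25 / 0.042² ≈ 544.44 → 545.
Using p = 0.20: p(1−p) = 0.1600, so n = 1.96² × 0.1600 / 0.042² ≈ 348.44 → 349.
Reduction: 545 − 349 = 196.

196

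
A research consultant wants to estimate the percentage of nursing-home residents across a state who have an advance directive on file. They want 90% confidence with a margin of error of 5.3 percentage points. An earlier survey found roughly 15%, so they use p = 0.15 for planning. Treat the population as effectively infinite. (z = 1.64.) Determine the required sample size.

With p = 0.15, p(1−p) = 0.1275.
n = z²·p(1−p)/E² = 1.64² × 0.1275 / 0.053² = 2.6896 × 0.1275 / 0.002809 ≈ 122.08.
Rounding up gives n = 123.

123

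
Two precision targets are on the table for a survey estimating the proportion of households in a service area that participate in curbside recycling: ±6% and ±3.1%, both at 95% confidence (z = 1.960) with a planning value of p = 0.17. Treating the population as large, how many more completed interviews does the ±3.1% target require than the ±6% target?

At ±6%: n = 1.960² × 0.1411 / 0.060² ≈ 150.57 → 151.
At ±3.1%: n = 1.960² × 0.1411 / 0.031² ≈ 564.05 → 565.
Additional respondents: 565 − 151 = 414.

414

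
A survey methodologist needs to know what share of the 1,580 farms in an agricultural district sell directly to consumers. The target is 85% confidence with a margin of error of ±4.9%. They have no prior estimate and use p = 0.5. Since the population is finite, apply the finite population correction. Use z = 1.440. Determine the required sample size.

191

Unadjusted: n₀ = 1.440² × 0.50 × 0.50 / 0.049² ≈ 215.91, so n₀ = 216.
Finite population correction with N = 1,580: n = n₀ / (1 + (n₀−1)/N) = 216 / (1 + 215/1580) = 216 / 1.1361 ≈ 190.13.
Rounding up, n = 191.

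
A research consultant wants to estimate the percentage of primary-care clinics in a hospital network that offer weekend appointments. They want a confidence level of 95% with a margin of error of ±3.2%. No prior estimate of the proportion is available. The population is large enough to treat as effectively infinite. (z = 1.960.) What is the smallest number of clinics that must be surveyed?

With no prior estimate, use p = 0.5, giving p(1−p) = 0.25.
n = z²·p(1−p)/E² = 1.960² × 0.2500 / 0.032² = 3.8416 × 0.2500 / 0.001024 ≈ 937.89.
Rounding up gives n = 938.

938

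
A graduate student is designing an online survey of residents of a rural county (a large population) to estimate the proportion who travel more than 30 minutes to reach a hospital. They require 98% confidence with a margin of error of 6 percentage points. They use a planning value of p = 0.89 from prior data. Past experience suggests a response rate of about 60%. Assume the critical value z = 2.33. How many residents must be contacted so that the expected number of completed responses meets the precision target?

Completed interviews needed: n₀ = 2.33² × 0.0979 / 0.060² ≈ 147.64 → 148.
At a 60% response rate, contacts needed = 148 / 0.60 ≈ 246.67 → 247.

247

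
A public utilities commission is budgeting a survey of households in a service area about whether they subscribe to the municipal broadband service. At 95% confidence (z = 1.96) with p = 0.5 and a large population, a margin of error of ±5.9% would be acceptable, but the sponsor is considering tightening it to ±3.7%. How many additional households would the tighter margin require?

426

At ±5.9%: n = 1.96² × 0.2500 / 0.059² ≈ 275.90 → 276.
At ±3.7%: n = 1.96² × 0.2500 / 0.037² ≈ 701.53 → 702.
Additional respondents: 702 − 276 = 426.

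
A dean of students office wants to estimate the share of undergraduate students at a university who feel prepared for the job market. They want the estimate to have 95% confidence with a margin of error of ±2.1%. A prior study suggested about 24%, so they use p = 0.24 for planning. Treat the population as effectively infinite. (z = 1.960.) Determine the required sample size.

1589

With p = 0.24, p(1−p) = 0.1824.
n = z²·p(1−p)/E² = 1.960² × 0.1824 / 0.021² = 3.8416 × 0.1824 / 0.000441 ≈ 1588.91.
Rounding up gives n = 1589.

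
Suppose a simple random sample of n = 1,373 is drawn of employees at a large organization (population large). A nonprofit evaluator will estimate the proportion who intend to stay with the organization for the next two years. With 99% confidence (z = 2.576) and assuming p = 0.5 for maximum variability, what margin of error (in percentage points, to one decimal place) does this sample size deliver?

3.5

SE(p̂) = √[p(1−p)/n] = √[0.2500/1373] = 0.01349.
E = z × SE = 2.576 × 0.01349 = 0.03476, or 3.5 percentage points.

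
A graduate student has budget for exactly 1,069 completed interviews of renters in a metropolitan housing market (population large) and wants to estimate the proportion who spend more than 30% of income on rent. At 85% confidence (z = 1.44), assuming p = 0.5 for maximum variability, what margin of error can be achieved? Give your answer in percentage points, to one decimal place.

SE(p̂) = √[p(1−p)/n] = √[0.2500/1069] = 0.01529.
E = z × SE = 1.44 × 0.01529 = 0.02202, or 2.2 percentage points.

2.2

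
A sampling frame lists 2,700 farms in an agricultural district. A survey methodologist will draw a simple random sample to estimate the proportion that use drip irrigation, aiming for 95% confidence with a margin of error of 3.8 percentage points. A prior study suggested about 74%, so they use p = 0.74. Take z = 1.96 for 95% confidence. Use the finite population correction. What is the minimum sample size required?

431

Unadjusted: n₀ = 1.96² × 0.74 × 0.26 / 0.038² ≈ 511.86, so n₀ = 512.
Finite population correction with N = 2,700: n = n₀ / (1 + (n₀−1)/N) = 512 / (1 + 511/2700) = 512 / 1.1893 ≈ 430.52.
Rounding up, n = 431.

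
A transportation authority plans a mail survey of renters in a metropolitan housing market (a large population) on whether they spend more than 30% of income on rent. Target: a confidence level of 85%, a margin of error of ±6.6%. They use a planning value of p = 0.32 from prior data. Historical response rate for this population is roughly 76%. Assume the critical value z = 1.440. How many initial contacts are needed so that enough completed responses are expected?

137

Completed interviews needed: n₀ = 1.440² × 0.2176 / 0.066² ≈ 103.58 → 104.
At a 76% response rate, contacts needed = 104 / 0.76 ≈ 136.84 → 137.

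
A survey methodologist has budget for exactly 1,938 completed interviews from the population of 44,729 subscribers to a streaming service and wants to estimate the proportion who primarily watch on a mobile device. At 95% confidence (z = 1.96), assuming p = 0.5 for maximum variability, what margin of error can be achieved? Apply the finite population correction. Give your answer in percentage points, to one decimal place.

2.2

Finite-population factor: (N−n)/(N−1) = (44729−1938)/(44729−1) = 0.9567.
SE(p̂) = √[p(1−p)/n · (N−n)/(N−1)] = √[0.2500/1938 × 0.9567] = 0.01111.
E = z × SE = 1.96 × 0.01111 = 0.02177 ≈ 2.2 percentage points.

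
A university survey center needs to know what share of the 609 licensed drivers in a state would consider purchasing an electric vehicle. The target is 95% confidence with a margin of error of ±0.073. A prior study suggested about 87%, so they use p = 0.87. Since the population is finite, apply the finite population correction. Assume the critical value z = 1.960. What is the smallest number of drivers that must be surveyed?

Unadjusted: n₀ = 1.960² × 0.87 × 0.13 / 0.073² ≈ 81.53, so n₀ = 82.
Finite population correction with N = 609: n = n₀ / (1 + (n₀−1)/N) = 82 / (1 + 81/609) = 82 / 1.1330 ≈ 72.37.
Rounding up, n = 73.

73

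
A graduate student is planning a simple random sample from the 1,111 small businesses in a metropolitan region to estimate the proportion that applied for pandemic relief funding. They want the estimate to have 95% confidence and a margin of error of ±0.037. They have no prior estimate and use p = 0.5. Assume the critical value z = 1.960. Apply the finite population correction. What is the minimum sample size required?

431

Unadjusted: n₀ = 1.960² × 0.50 × 0.50 / 0.037² ≈ 701.53, so n₀ = 702.
Finite population correction with N = 1,111: n = n₀ / (1 + (n₀−1)/N) = 702 / (1 + 701/1111) = 702 / 1.6310 ≈ 430.42.
Rounding up, n = 431.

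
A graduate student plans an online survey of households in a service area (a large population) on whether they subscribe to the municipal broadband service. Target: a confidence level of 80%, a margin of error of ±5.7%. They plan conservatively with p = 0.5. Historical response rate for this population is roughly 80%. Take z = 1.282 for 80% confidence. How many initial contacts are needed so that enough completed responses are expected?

Completed interviews needed: n₀ = 1.282² × 0.2500 / 0.057² ≈ 126.46 → 127.
At an 80% response rate, contacts needed = 127 / 0.80 ≈ 158.75 → 159.

159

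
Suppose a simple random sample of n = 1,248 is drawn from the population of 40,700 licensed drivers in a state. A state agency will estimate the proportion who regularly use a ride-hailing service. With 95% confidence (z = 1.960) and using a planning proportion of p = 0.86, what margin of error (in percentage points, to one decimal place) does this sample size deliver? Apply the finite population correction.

Finite-population factor: (N−n)/(N−1) = (40700−1248)/(40700−1) = 0.9694.
SE(p̂) = √[p(1−p)/n · (N−n)/(N−1)] = √[0.1204/1248 × 0.9694] = 0.00967.
E = z × SE = 1.960 × 0.00967 = 0.01895 ≈ 1.9 percentage points.

1.9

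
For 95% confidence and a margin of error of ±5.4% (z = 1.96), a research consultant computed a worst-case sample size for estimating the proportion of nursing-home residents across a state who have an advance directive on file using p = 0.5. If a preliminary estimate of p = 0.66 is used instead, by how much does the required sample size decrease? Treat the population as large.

Conservative (p = 0.5): n = 1.96² × 0.25 / 0.054² ≈ 329.36 → 330.
Using p = 0.66: p(1−p) = 0.2244, so n = 1.96² × 0.2244 / 0.054² ≈ 295.63 → 296.
Reduction: 330 − 296 = 34.

34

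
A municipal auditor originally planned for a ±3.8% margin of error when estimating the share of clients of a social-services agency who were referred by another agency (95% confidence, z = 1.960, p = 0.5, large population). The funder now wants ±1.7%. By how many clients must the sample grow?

2658

At ±3.8%: n = 1.960² × 0.2500 / 0.038² ≈ 665.10 → 666.
At ±1.7%: n = 1.960² × 0.2500 / 0.017² ≈ 3323.18 → 3324.
Additional respondents: 3324 − 666 = 2658.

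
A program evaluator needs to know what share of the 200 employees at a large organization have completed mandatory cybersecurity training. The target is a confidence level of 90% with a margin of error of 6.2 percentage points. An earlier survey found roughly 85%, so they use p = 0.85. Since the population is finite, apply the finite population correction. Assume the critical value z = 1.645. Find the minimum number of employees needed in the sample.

Unadjusted: n₀ = 1.645² × 0.85 × 0.15 / 0.062² ≈ 89.75, so n₀ = 90.
Finite population correction with N = 200: n = n₀ / (1 + (n₀−1)/N) = 90 / (1 + 89/200) = 90 / 1.4450 ≈ 62.28.
Rounding up, n = 63.

63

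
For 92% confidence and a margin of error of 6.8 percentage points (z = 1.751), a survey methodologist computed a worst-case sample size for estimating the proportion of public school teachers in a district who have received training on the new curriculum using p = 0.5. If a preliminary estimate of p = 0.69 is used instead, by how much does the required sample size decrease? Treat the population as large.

24

Conservative (p = 0.5): n = 1.751² × 0.25 / 0.068² ≈ 165.77 → 166.
Using p = 0.69: p(1−p) = 0.2139, so n = 1.751² × 0.2139 / 0.068² ≈ 141.83 → 142.
Reduction: 166 − 142 = 24.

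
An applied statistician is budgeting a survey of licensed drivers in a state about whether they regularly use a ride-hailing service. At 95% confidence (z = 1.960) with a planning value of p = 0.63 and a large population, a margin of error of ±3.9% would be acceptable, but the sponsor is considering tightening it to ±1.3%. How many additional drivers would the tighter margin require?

At ±3.9%: n = 1.960² × 0.2331 / 0.039² ≈ 588.74 → 589.
At ±1.3%: n = 1.960² × 0.2331 / 0.013² ≈ 5298.68 → 5299.
Additional respondents: 5299 − 589 = 4710.

4710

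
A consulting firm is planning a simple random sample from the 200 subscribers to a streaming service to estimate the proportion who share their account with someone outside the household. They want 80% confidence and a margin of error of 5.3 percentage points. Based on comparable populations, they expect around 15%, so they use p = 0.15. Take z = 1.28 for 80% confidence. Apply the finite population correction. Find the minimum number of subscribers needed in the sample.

Unadjusted: n₀ = 1.28² × 0.15 × 0.85 / 0.053² ≈ 74.37, so n₀ = 75.
Finite population correction with N = 200: n = n₀ / (1 + (n₀−1)/N) = 75 / (1 + 74/200) = 75 / 1.3700 ≈ 54.74.
Rounding up, n = 55.

55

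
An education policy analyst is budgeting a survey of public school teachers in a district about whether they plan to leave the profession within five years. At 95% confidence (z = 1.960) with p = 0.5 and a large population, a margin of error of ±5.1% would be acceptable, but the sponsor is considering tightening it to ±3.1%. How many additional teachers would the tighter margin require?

At ±5.1%: n = 1.960² × 0.2500 / 0.051² ≈ 369.24 → 370.
At ±3.1%: n = 1.960² × 0.2500 / 0.031² ≈ 999.38 → 1000.
Additional respondents: 1000 − 370 = 630.

630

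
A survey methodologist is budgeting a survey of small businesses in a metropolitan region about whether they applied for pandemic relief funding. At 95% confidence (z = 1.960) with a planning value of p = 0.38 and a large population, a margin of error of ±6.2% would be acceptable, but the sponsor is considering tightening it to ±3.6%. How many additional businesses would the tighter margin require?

At ±6.2%: n = 1.960² × 0.2356 / 0.062² ≈ 235.45 → 236.
At ±3.6%: n = 1.960² × 0.2356 / 0.036² ≈ 698.36 → 699.
Additional respondents: 699 − 236 = 463.

463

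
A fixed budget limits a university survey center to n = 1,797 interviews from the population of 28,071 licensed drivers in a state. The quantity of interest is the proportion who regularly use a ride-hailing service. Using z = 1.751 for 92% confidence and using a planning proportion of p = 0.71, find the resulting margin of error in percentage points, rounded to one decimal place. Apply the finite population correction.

1.8

Finite-population factor: (N−n)/(N−1) = (28071−1797)/(28071−1) = 0.9360.
SE(p̂) = √[p(1−p)/n · (N−n)/(N−1)] = √[0.2059/1797 × 0.9360] = 0.01036.
E = z × SE = 1.751 × 0.01036 = 0.01813 ≈ 1.8 percentage points.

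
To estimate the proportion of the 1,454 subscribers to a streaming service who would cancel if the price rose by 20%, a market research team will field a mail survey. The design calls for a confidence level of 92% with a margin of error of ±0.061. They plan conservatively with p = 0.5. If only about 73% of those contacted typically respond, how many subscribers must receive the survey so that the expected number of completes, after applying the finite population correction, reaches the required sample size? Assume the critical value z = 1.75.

Completed interviews needed (unadjusted): n₀ = 1.75² × 0.2500 / 0.061² ≈ 205.76 → 206.
FPC for N = 1,454: n = 206 / (1 + 205/1454) = 206 / 1.1410 ≈ 180.54 → 181.
At a 73% response rate, contacts needed = 181 / 0.73 ≈ 247.95 → 248.

248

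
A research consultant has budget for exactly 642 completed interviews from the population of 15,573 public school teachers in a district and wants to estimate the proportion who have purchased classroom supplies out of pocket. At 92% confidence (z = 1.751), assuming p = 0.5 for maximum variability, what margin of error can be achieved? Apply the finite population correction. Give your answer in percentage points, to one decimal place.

Finite-population factor: (N−n)/(N−1) = (15573−642)/(15573−1) = 0.9588.
SE(p̂) = √[p(1−p)/n · (N−n)/(N−1)] = √[0.2500/642 × 0.9588] = 0.01932.
E = z × SE = 1.751 × 0.01932 = 0.03383 ≈ 3.4 percentage points.

3.4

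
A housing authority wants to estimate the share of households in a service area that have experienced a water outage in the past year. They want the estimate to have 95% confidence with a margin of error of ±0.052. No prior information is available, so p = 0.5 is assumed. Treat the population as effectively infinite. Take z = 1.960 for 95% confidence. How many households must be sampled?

With p = 0.5, p(1−p) = 0.25.
n = z²·p(1−p)/E² = 1.960² × 0.2500 / 0.052² = 3.8416 × 0.2500 / 0.002704 ≈ 355.18.
Rounding up gives n = 356.

356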